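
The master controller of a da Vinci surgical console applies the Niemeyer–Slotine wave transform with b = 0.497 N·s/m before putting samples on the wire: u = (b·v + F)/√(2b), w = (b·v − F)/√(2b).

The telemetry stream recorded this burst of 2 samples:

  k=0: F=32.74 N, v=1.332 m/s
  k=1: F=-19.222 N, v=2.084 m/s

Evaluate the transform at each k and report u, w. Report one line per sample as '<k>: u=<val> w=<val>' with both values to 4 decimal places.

0: u=33.5027 w=-32.1747
1: u=-18.2411 w=20.3188

k=0: b·v=0.497×1.332=0.6620; √(2b)=0.9970; u=(0.6620+32.74)/0.9970=33.5027, w=(0.6620−32.74)/0.9970=-32.1747
k=1: b·v=0.497×2.084=1.0357; √(2b)=0.9970; u=(1.0357+(-19.222))/0.9970=-18.2411, w=(1.0357−(-19.222))/0.9970=20.3188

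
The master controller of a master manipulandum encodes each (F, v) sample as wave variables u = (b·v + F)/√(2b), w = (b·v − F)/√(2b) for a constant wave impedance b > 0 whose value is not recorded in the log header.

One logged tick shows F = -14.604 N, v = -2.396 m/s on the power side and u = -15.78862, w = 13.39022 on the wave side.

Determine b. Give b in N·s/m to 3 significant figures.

u + w = -2.39840;  u + w = √(2b)·v, so √(2b) = -2.39840/(-2.396) = 1.00100.
b = (√(2b))²/2 = 1.00200/2 = 0.50100.
(Check via u − w = 2F/√(2b): u − w = -29.17884, 2F/√(2b) = -29.17877.)

b = 0.501 N·s/m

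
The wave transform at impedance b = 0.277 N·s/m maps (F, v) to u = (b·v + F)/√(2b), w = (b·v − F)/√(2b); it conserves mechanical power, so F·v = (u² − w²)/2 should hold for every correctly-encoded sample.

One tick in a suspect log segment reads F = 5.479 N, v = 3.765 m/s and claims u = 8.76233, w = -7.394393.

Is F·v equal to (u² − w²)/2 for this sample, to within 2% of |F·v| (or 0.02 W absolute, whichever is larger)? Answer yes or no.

no

F·v = 5.479×3.765 = 20.628435 W.
(u² − w²)/2 = (76.778427 − 54.677048)/2 = 11.050690 W.
|Δ| = 9.577745;  2% of max(1, |F·v|) = 0.412569.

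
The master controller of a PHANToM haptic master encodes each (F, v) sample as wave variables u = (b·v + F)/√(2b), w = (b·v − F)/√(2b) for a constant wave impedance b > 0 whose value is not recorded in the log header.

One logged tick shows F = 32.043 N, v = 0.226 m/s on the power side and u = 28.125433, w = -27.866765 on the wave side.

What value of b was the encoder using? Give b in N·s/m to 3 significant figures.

u + w = 0.258668;  u + w = √(2b)·v, so √(2b) = 0.258668/0.226 = 1.144549.
b = (√(2b))²/2 = 1.309992/2 = 0.654996.
(Check via u − w = 2F/√(2b): u − w = 55.992198, 2F/√(2b) = 55.992376.)

b = 0.655 N·s/m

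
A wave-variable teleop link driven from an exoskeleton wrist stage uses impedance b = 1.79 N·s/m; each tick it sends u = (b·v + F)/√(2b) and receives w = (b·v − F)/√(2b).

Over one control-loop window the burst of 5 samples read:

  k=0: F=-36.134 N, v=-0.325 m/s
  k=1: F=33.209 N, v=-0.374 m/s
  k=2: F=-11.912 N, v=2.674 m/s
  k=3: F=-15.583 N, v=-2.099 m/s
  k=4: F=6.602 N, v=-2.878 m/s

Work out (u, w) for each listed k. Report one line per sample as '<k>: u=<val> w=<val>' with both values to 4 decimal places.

0: u=-19.4049 w=18.7899
1: u=17.1977 w=-17.9053
2: u=-3.7660 w=8.8254
3: u=-10.2216 w=6.2501
4: u=0.7665 w=-6.2120

k=0: b·v=1.79×(-0.325)=-0.5817; √(2b)=1.8921; u=(-0.5817+(-36.134))/1.8921=-19.4049, w=(-0.5817−(-36.134))/1.8921=18.7899
k=1: b·v=1.79×(-0.374)=-0.6695; √(2b)=1.8921; u=(-0.6695+33.209)/1.8921=17.1977, w=(-0.6695−33.209)/1.8921=-17.9053
k=2: b·v=1.79×2.674=4.7865; √(2b)=1.8921; u=(4.7865+(-11.912))/1.8921=-3.7660, w=(4.7865−(-11.912))/1.8921=8.8254
k=3: b·v=1.79×(-2.099)=-3.7572; √(2b)=1.8921; u=(-3.7572+(-15.583))/1.8921=-10.2216, w=(-3.7572−(-15.583))/1.8921=6.2501
k=4: b·v=1.79×(-2.878)=-5.1516; √(2b)=1.8921; u=(-5.1516+6.602)/1.8921=0.7665, w=(-5.1516−6.602)/1.8921=-6.2120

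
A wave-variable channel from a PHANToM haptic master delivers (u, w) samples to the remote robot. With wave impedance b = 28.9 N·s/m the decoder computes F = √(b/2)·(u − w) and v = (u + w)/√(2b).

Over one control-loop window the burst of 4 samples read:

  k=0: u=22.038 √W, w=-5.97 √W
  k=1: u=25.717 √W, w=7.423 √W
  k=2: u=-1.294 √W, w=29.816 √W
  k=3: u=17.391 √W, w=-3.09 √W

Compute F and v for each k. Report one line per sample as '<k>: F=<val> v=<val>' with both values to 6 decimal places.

0: F=106.467246 v=2.113479
1: F=69.541267 v=4.359017
2: F=-118.258927 v=3.751596
3: F=77.854744 v=1.881059

k=0: u−w=28.008000, u+w=16.068000; √(b/2)=3.801316, √(2b)=7.602631; F=3.801316×28.008=106.467246, v=16.068000/7.602631=2.113479
k=1: u−w=18.294000, u+w=33.140000; √(b/2)=3.801316, √(2b)=7.602631; F=3.801316×18.294=69.541267, v=33.140000/7.602631=4.359017
k=2: u−w=-31.110000, u+w=28.522000; √(b/2)=3.801316, √(2b)=7.602631; F=3.801316×(-31.11)=-118.258927, v=28.522000/7.602631=3.751596
k=3: u−w=20.481000, u+w=14.301000; √(b/2)=3.801316, √(2b)=7.602631; F=3.801316×20.481=77.854744, v=14.301000/7.602631=1.881059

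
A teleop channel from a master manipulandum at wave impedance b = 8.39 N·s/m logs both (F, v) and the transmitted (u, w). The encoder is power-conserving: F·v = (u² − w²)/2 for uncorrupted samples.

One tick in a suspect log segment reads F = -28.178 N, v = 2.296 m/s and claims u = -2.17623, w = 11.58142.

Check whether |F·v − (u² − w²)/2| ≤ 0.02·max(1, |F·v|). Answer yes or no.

yes

F·v = (-28.178)×2.296 = -64.6967 W.
(u² − w²)/2 = (4.7360 − 134.1293)/2 = -64.6967 W.
|Δ| = 0.0000;  2% of max(1, |F·v|) = 1.2939.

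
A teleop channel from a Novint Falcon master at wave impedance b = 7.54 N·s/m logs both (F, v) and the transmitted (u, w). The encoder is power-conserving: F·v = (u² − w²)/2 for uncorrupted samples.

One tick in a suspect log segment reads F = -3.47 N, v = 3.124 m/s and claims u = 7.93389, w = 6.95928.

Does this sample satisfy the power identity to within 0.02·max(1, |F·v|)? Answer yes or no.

no

F·v = (-3.47)×3.124 = -10.84028 W.
(u² − w²)/2 = (62.94661 − 48.43158)/2 = 7.25752 W.
|Δ| = 18.09780;  2% of max(1, |F·v|) = 0.21681.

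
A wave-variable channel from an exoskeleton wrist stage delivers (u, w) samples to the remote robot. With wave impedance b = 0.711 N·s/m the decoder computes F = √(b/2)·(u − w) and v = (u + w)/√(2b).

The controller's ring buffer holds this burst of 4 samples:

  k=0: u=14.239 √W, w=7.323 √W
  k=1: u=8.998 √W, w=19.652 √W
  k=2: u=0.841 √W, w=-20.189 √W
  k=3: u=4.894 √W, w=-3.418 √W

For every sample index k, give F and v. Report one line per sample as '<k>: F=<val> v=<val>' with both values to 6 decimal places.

k=0: u−w=6.916000, u+w=21.562000; √(b/2)=0.596238, √(2b)=1.192476; F=0.596238×6.916=4.123583, v=21.562000/1.192476=18.081699
k=1: u−w=-10.654000, u+w=28.650000; √(b/2)=0.596238, √(2b)=1.192476; F=0.596238×(-10.654)=-6.352322, v=28.650000/1.192476=24.025632
k=2: u−w=21.030000, u+w=-19.348000; √(b/2)=0.596238, √(2b)=1.192476; F=0.596238×21.03=12.538890, v=-19.348000/1.192476=-16.225059
k=3: u−w=8.312000, u+w=1.476000; √(b/2)=0.596238, √(2b)=1.192476; F=0.596238×8.312=4.955932, v=1.476000/1.192476=1.237760

0: F=4.123583 v=18.081699
1: F=-6.352322 v=24.025632
2: F=12.538890 v=-16.225059
3: F=4.955932 v=1.237760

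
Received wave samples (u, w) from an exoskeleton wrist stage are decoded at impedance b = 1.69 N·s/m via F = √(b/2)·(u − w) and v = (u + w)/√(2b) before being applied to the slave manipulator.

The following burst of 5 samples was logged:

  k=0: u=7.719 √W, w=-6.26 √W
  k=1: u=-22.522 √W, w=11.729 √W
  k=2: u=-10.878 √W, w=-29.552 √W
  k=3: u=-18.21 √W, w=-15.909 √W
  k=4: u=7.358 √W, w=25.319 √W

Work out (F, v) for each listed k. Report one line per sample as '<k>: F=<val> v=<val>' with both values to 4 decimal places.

k=0: u−w=13.9790, u+w=1.4590; √(b/2)=0.9192, √(2b)=1.8385; F=0.9192×13.979=12.8500, v=1.4590/1.8385=0.7936
k=1: u−w=-34.2510, u+w=-10.7930; √(b/2)=0.9192, √(2b)=1.8385; F=0.9192×(-34.251)=-31.4848, v=-10.7930/1.8385=-5.8706
k=2: u−w=18.6740, u+w=-40.4300; √(b/2)=0.9192, √(2b)=1.8385; F=0.9192×18.674=17.1659, v=-40.4300/1.8385=-21.9910
k=3: u−w=-2.3010, u+w=-34.1190; √(b/2)=0.9192, √(2b)=1.8385; F=0.9192×(-2.301)=-2.1152, v=-34.1190/1.8385=-18.5583
k=4: u−w=-17.9610, u+w=32.6770; √(b/2)=0.9192, √(2b)=1.8385; F=0.9192×(-17.961)=-16.5104, v=32.6770/1.8385=17.7739

0: F=12.8500 v=0.7936
1: F=-31.4848 v=-5.8706
2: F=17.1659 v=-21.9910
3: F=-2.1152 v=-18.5583
4: F=-16.5104 v=17.7739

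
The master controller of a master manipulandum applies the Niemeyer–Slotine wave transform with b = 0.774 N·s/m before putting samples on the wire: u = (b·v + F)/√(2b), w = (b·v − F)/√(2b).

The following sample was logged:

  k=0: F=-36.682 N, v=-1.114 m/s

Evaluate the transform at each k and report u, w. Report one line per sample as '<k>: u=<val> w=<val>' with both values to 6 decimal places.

0: u=-30.175731 w=28.789707

k=0: b·v=0.774×(-1.114)=-0.862236; √(2b)=1.244186; u=(-0.862236+(-36.682))/1.244186=-30.175731, w=(-0.862236−(-36.682))/1.244186=28.789707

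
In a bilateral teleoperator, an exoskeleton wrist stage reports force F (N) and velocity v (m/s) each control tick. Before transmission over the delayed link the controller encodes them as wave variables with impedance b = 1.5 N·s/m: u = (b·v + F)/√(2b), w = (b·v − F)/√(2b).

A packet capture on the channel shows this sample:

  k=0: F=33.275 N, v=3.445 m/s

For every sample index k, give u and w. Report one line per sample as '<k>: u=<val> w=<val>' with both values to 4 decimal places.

k=0: b·v=1.5×3.445=5.1675; √(2b)=1.7321; u=(5.1675+33.275)/1.7321=22.1948, w=(5.1675−33.275)/1.7321=-16.2279

0: u=22.1948 w=-16.2279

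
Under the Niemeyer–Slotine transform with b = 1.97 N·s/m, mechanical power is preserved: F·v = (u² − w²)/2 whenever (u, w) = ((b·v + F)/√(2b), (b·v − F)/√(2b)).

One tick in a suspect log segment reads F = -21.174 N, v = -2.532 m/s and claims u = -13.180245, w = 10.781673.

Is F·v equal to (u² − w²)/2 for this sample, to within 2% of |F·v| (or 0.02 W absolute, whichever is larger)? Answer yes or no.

no

F·v = (-21.174)×(-2.532) = 53.612568 W.
(u² − w²)/2 = (173.718858 − 116.244473)/2 = 28.737193 W.
|Δ| = 24.875375;  2% of max(1, |F·v|) = 1.072251.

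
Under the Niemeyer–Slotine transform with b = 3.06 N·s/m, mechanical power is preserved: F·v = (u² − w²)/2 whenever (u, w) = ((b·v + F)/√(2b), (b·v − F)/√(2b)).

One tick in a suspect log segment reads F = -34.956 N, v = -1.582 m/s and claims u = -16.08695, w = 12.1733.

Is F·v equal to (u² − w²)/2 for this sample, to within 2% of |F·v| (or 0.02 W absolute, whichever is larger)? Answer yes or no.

F·v = (-34.956)×(-1.582) = 55.30039 W.
(u² − w²)/2 = (258.78996 − 148.18923)/2 = 55.30036 W.
|Δ| = 0.00003;  2% of max(1, |F·v|) = 1.10601.

yes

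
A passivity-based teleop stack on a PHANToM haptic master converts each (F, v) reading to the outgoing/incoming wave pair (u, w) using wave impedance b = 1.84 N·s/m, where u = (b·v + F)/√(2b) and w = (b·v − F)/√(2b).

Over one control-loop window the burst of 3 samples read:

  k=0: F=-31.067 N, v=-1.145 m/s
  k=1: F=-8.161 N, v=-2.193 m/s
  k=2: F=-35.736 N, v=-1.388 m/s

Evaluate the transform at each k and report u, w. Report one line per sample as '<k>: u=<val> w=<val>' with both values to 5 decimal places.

0: u=-17.29304 w=15.09655
1: u=-6.35767 w=2.15076
2: u=-19.96000 w=17.29735

k=0: b·v=1.84×(-1.145)=-2.10680; √(2b)=1.91833; u=(-2.10680+(-31.067))/1.91833=-17.29304, w=(-2.10680−(-31.067))/1.91833=15.09655
k=1: b·v=1.84×(-2.193)=-4.03512; √(2b)=1.91833; u=(-4.03512+(-8.161))/1.91833=-6.35767, w=(-4.03512−(-8.161))/1.91833=2.15076
k=2: b·v=1.84×(-1.388)=-2.55392; √(2b)=1.91833; u=(-2.55392+(-35.736))/1.91833=-19.96000, w=(-2.55392−(-35.736))/1.91833=17.29735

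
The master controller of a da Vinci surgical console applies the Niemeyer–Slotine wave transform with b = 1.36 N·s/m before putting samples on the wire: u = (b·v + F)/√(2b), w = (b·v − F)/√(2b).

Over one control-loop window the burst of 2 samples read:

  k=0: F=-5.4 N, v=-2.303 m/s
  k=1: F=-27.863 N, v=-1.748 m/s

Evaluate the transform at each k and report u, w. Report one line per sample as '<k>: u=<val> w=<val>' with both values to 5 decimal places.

0: u=-5.17333 w=1.37513
1: u=-18.33586 w=15.45299

k=0: b·v=1.36×(-2.303)=-3.13208; √(2b)=1.64924; u=(-3.13208+(-5.4))/1.64924=-5.17333, w=(-3.13208−(-5.4))/1.64924=1.37513
k=1: b·v=1.36×(-1.748)=-2.37728; √(2b)=1.64924; u=(-2.37728+(-27.863))/1.64924=-18.33586, w=(-2.37728−(-27.863))/1.64924=15.45299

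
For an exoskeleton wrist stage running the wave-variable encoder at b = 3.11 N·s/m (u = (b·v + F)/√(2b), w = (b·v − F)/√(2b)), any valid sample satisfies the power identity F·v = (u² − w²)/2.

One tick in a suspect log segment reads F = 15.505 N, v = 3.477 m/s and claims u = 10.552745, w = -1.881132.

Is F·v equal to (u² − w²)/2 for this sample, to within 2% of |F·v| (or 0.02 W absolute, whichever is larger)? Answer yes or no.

yes

F·v = 15.505×3.477 = 53.910885 W.
(u² − w²)/2 = (111.360427 − 3.538658)/2 = 53.910885 W.
|Δ| = 0.000000;  2% of max(1, |F·v|) = 1.078218.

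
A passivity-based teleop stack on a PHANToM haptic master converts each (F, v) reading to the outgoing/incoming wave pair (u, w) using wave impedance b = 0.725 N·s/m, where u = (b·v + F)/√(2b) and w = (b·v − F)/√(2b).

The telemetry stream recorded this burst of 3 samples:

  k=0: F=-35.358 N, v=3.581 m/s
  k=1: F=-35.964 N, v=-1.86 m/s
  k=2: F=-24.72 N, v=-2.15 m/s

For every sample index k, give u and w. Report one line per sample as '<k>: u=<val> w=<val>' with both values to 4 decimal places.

k=0: b·v=0.725×3.581=2.5962; √(2b)=1.2042; u=(2.5962+(-35.358))/1.2042=-27.2072, w=(2.5962−(-35.358))/1.2042=31.5193
k=1: b·v=0.725×(-1.86)=-1.3485; √(2b)=1.2042; u=(-1.3485+(-35.964))/1.2042=-30.9863, w=(-1.3485−(-35.964))/1.2042=28.7466
k=2: b·v=0.725×(-2.15)=-1.5587; √(2b)=1.2042; u=(-1.5587+(-24.72))/1.2042=-21.8233, w=(-1.5587−(-24.72))/1.2042=19.2344

0: u=-27.2072 w=31.5193
1: u=-30.9863 w=28.7466
2: u=-21.8233 w=19.2344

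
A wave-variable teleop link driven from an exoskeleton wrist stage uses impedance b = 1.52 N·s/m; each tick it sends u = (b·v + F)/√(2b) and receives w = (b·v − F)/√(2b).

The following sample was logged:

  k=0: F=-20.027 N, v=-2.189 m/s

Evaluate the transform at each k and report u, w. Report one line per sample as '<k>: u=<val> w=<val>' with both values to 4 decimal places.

k=0: b·v=1.52×(-2.189)=-3.3273; √(2b)=1.7436; u=(-3.3273+(-20.027))/1.7436=-13.3946, w=(-3.3273−(-20.027))/1.7436=9.5779

0: u=-13.3946 w=9.5779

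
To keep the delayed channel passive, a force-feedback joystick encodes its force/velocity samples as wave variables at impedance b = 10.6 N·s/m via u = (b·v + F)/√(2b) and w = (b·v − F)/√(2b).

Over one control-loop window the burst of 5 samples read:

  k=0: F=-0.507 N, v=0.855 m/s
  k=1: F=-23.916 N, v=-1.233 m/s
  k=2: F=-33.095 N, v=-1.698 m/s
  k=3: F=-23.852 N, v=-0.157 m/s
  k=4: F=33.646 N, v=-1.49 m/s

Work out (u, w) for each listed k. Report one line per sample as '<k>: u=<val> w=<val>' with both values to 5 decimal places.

k=0: b·v=10.6×0.855=9.06300; √(2b)=4.60435; u=(9.06300+(-0.507))/4.60435=1.85824, w=(9.06300−(-0.507))/4.60435=2.07847
k=1: b·v=10.6×(-1.233)=-13.06980; √(2b)=4.60435; u=(-13.06980+(-23.916))/4.60435=-8.03280, w=(-13.06980−(-23.916))/4.60435=2.35564
k=2: b·v=10.6×(-1.698)=-17.99880; √(2b)=4.60435; u=(-17.99880+(-33.095))/4.60435=-11.09686, w=(-17.99880−(-33.095))/4.60435=3.27869
k=3: b·v=10.6×(-0.157)=-1.66420; √(2b)=4.60435; u=(-1.66420+(-23.852))/4.60435=-5.54176, w=(-1.66420−(-23.852))/4.60435=4.81888
k=4: b·v=10.6×(-1.49)=-15.79400; √(2b)=4.60435; u=(-15.79400+33.646)/4.60435=3.87721, w=(-15.79400−33.646)/4.60435=-10.73768

0: u=1.85824 w=2.07847
1: u=-8.03280 w=2.35564
2: u=-11.09686 w=3.27869
3: u=-5.54176 w=4.81888
4: u=3.87721 w=-10.73768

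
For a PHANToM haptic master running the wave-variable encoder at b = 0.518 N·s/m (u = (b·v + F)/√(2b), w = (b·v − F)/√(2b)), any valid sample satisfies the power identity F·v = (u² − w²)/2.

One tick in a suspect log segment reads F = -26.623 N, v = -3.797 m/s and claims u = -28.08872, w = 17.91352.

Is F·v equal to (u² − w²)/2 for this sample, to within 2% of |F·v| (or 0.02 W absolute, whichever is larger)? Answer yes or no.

no

F·v = (-26.623)×(-3.797) = 101.08753 W.
(u² − w²)/2 = (788.97619 − 320.89420)/2 = 234.04100 W.
|Δ| = 132.95347;  2% of max(1, |F·v|) = 2.02175.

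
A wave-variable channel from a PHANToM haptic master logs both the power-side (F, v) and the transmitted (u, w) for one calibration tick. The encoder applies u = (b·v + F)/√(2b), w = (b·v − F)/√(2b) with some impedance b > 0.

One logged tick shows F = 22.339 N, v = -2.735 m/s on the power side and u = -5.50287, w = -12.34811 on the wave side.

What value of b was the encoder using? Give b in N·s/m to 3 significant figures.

u + w = -17.8510;  u + w = √(2b)·v, so √(2b) = -17.8510/(-2.735) = 6.5269.
b = (√(2b))²/2 = 42.6000/2 = 21.3000.
(Check via u − w = 2F/√(2b): u − w = 6.8452, 2F/√(2b) = 6.8452.)

b = 21.3 N·s/m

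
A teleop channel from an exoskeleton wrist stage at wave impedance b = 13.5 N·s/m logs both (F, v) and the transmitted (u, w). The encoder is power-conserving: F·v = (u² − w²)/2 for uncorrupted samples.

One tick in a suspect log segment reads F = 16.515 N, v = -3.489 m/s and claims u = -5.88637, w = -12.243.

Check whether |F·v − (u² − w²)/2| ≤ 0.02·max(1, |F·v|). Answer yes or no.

yes

F·v = 16.515×(-3.489) = -57.62083 W.
(u² − w²)/2 = (34.64935 − 149.89105)/2 = -57.62085 W.
|Δ| = 0.00001;  2% of max(1, |F·v|) = 1.15242.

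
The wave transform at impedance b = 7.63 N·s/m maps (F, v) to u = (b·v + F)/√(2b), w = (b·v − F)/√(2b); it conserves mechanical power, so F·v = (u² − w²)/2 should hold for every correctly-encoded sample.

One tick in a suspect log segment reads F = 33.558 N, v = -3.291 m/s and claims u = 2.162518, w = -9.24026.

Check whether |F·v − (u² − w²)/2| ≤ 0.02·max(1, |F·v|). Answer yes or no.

no

F·v = 33.558×(-3.291) = -110.439378 W.
(u² − w²)/2 = (4.676484 − 85.382405)/2 = -40.352960 W.
|Δ| = 70.086418;  2% of max(1, |F·v|) = 2.208788.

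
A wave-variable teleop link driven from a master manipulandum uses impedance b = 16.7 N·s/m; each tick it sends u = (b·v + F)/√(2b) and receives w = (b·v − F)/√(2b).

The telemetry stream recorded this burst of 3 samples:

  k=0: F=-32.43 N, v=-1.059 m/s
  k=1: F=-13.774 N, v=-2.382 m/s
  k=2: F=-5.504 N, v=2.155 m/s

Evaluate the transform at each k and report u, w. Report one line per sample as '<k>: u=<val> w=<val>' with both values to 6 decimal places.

k=0: b·v=16.7×(-1.059)=-17.685300; √(2b)=5.779273; u=(-17.685300+(-32.43))/5.779273=-8.671557, w=(-17.685300−(-32.43))/5.779273=2.551307
k=1: b·v=16.7×(-2.382)=-39.779400; √(2b)=5.779273; u=(-39.779400+(-13.774))/5.779273=-9.266459, w=(-39.779400−(-13.774))/5.779273=-4.499770
k=2: b·v=16.7×2.155=35.988500; √(2b)=5.779273; u=(35.988500+(-5.504))/5.779273=5.274798, w=(35.988500−(-5.504))/5.779273=7.179536

0: u=-8.671557 w=2.551307
1: u=-9.266459 w=-4.499770
2: u=5.274798 w=7.179536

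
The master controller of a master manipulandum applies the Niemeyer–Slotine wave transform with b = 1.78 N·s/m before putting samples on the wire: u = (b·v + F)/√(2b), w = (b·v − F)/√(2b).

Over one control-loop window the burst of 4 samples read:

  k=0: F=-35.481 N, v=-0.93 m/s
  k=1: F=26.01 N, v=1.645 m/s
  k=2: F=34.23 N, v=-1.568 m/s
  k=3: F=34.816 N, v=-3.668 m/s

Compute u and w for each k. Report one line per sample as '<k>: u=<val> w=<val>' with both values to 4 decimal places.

0: u=-19.6823 w=17.9275
1: u=15.3372 w=-12.2334
2: u=16.6626 w=-19.6211
3: u=14.9921 w=-21.9128

k=0: b·v=1.78×(-0.93)=-1.6554; √(2b)=1.8868; u=(-1.6554+(-35.481))/1.8868=-19.6823, w=(-1.6554−(-35.481))/1.8868=17.9275
k=1: b·v=1.78×1.645=2.9281; √(2b)=1.8868; u=(2.9281+26.01)/1.8868=15.3372, w=(2.9281−26.01)/1.8868=-12.2334
k=2: b·v=1.78×(-1.568)=-2.7910; √(2b)=1.8868; u=(-2.7910+34.23)/1.8868=16.6626, w=(-2.7910−34.23)/1.8868=-19.6211
k=3: b·v=1.78×(-3.668)=-6.5290; √(2b)=1.8868; u=(-6.5290+34.816)/1.8868=14.9921, w=(-6.5290−34.816)/1.8868=-21.9128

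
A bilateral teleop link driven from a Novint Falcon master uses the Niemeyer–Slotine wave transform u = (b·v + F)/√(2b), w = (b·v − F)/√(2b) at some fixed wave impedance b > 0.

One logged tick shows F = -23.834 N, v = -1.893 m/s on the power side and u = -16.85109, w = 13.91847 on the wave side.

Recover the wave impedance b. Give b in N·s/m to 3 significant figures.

u + w = -2.9326;  u + w = √(2b)·v, so √(2b) = -2.9326/(-1.893) = 1.5492.
b = (√(2b))²/2 = 2.4000/2 = 1.2000.
(Check via u − w = 2F/√(2b): u − w = -30.7696, 2F/√(2b) = -30.7696.)

b = 1.2 N·s/m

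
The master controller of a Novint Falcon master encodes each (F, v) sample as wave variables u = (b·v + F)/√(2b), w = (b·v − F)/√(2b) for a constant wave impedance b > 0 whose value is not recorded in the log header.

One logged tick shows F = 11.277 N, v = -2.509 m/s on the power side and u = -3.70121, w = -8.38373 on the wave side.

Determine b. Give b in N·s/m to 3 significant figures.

b = 11.6 N·s/m

u + w = -12.08494;  u + w = √(2b)·v, so √(2b) = -12.08494/(-2.509) = 4.81664.
b = (√(2b))²/2 = 23.19998/2 = 11.59999.
(Check via u − w = 2F/√(2b): u − w = 4.68252, 2F/√(2b) = 4.68252.)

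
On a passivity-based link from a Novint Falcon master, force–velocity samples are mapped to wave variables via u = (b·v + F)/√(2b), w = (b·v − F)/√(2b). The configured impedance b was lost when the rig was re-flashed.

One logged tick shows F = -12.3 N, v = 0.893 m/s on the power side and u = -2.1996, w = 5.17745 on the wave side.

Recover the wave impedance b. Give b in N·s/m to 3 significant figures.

u + w = 2.9779;  u + w = √(2b)·v, so √(2b) = 2.9779/0.893 = 3.3347.
b = (√(2b))²/2 = 11.1199/2 = 5.5600.
(Check via u − w = 2F/√(2b): u − w = -7.3771, 2F/√(2b) = -7.3771.)

b = 5.56 N·s/m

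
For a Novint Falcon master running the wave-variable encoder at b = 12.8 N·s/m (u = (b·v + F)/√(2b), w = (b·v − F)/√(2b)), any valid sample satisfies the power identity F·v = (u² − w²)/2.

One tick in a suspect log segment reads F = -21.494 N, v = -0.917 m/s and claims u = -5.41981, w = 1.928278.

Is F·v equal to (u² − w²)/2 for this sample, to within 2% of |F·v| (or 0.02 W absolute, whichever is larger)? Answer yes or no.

no

F·v = (-21.494)×(-0.917) = 19.709998 W.
(u² − w²)/2 = (29.374340 − 3.718256)/2 = 12.828042 W.
|Δ| = 6.881956;  2% of max(1, |F·v|) = 0.394200.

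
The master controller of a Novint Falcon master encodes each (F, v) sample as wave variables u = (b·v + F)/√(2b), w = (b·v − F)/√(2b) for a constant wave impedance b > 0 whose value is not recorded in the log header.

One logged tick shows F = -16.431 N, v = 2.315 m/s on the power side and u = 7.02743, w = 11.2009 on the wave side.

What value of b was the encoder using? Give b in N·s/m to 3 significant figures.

b = 31 N·s/m

u + w = 18.2283;  u + w = √(2b)·v, so √(2b) = 18.2283/2.315 = 7.8740.
b = (√(2b))²/2 = 62.0000/2 = 31.0000.
(Check via u − w = 2F/√(2b): u − w = -4.1735, 2F/√(2b) = -4.1735.)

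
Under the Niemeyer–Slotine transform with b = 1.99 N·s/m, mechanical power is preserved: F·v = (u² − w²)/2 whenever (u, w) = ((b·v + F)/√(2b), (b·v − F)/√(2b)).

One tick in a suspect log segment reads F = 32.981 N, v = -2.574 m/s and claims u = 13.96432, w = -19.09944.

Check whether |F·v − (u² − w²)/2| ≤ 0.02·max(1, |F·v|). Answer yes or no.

yes

F·v = 32.981×(-2.574) = -84.8931 W.
(u² − w²)/2 = (195.0022 − 364.7886)/2 = -84.8932 W.
|Δ| = 0.0001;  2% of max(1, |F·v|) = 1.6979.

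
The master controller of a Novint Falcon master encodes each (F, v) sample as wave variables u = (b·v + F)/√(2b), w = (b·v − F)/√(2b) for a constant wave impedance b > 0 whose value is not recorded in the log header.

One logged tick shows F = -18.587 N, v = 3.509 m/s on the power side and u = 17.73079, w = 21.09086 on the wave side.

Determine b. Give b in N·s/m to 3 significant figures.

b = 61.2 N·s/m

u + w = 38.8216;  u + w = √(2b)·v, so √(2b) = 38.8216/3.509 = 11.0635.
b = (√(2b))²/2 = 122.4000/2 = 61.2000.
(Check via u − w = 2F/√(2b): u − w = -3.3601, 2F/√(2b) = -3.3601.)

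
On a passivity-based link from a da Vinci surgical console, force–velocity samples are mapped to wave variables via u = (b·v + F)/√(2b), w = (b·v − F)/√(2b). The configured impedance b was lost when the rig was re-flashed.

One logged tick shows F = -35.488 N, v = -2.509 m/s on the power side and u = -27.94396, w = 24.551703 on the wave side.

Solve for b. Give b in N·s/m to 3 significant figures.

u + w = -3.392257;  u + w = √(2b)·v, so √(2b) = -3.392257/(-2.509) = 1.352035.
b = (√(2b))²/2 = 1.828000/2 = 0.914000.
(Check via u − w = 2F/√(2b): u − w = -52.495663, 2F/√(2b) = -52.495664.)

b = 0.914 N·s/m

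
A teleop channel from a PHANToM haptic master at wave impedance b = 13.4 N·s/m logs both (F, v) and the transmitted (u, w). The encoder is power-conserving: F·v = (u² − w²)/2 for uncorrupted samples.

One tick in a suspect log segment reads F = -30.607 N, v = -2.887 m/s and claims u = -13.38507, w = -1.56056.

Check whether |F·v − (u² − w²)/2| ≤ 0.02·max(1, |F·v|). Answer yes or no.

yes

F·v = (-30.607)×(-2.887) = 88.3624 W.
(u² − w²)/2 = (179.1601 − 2.4353)/2 = 88.3624 W.
|Δ| = 0.0000;  2% of max(1, |F·v|) = 1.7672.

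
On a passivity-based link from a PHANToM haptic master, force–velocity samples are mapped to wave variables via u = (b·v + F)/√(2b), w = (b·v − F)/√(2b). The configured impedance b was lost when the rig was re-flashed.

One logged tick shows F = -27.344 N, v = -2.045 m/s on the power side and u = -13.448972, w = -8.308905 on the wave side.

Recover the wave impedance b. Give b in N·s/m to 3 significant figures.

b = 56.6 N·s/m

u + w = -21.757877;  u + w = √(2b)·v, so √(2b) = -21.757877/(-2.045) = 10.639549.
b = (√(2b))²/2 = 113.199996/2 = 56.599998.
(Check via u − w = 2F/√(2b): u − w = -5.140067, 2F/√(2b) = -5.140068.)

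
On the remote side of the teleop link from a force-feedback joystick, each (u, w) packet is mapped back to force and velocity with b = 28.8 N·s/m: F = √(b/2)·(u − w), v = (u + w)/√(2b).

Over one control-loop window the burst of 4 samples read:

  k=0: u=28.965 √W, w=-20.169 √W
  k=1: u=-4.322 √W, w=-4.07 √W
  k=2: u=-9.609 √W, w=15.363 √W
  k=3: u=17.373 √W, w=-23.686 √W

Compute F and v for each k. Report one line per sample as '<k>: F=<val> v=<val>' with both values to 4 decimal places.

0: F=186.4504 v=1.1590
1: F=-0.9563 v=-1.1057
2: F=-94.7621 v=0.7582
3: F=155.8080 v=-0.8318

k=0: u−w=49.1340, u+w=8.7960; √(b/2)=3.7947, √(2b)=7.5895; F=3.7947×49.134=186.4504, v=8.7960/7.5895=1.1590
k=1: u−w=-0.2520, u+w=-8.3920; √(b/2)=3.7947, √(2b)=7.5895; F=3.7947×(-0.252)=-0.9563, v=-8.3920/7.5895=-1.1057
k=2: u−w=-24.9720, u+w=5.7540; √(b/2)=3.7947, √(2b)=7.5895; F=3.7947×(-24.972)=-94.7621, v=5.7540/7.5895=0.7582
k=3: u−w=41.0590, u+w=-6.3130; √(b/2)=3.7947, √(2b)=7.5895; F=3.7947×41.059=155.8080, v=-6.3130/7.5895=-0.8318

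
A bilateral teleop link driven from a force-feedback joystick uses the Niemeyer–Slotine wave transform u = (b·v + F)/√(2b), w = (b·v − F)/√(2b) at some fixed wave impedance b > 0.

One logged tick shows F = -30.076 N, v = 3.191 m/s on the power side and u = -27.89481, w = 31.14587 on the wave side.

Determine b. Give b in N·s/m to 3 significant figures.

b = 0.519 N·s/m

u + w = 3.25106;  u + w = √(2b)·v, so √(2b) = 3.25106/3.191 = 1.01882.
b = (√(2b))²/2 = 1.03800/2 = 0.51900.
(Check via u − w = 2F/√(2b): u − w = -59.04068, 2F/√(2b) = -59.04075.)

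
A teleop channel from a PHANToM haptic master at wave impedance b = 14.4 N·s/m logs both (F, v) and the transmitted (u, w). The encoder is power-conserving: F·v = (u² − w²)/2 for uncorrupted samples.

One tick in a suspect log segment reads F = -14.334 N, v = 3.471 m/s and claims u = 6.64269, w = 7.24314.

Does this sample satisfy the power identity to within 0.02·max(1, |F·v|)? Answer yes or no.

F·v = (-14.334)×3.471 = -49.75331 W.
(u² − w²)/2 = (44.12533 − 52.46308)/2 = -4.16887 W.
|Δ| = 45.58444;  2% of max(1, |F·v|) = 0.99507.

no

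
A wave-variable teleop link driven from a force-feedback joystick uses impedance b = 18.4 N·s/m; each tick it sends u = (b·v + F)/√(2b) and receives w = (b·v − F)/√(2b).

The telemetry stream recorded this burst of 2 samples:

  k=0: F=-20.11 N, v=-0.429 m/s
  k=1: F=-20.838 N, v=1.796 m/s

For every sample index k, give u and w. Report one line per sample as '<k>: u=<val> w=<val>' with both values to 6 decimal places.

k=0: b·v=18.4×(-0.429)=-7.893600; √(2b)=6.066300; u=(-7.893600+(-20.11))/6.066300=-4.616257, w=(-7.893600−(-20.11))/6.066300=2.013814
k=1: b·v=18.4×1.796=33.046400; √(2b)=6.066300; u=(33.046400+(-20.838))/6.066300=2.012495, w=(33.046400−(-20.838))/6.066300=8.882580

0: u=-4.616257 w=2.013814
1: u=2.012495 w=8.882580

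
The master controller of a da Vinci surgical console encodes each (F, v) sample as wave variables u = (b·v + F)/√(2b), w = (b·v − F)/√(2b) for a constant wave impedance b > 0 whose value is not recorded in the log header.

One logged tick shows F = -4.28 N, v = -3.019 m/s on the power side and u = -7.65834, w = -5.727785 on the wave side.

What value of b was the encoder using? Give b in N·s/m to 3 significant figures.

u + w = -13.386125;  u + w = √(2b)·v, so √(2b) = -13.386125/(-3.019) = 4.433960.
b = (√(2b))²/2 = 19.660001/2 = 9.830000.
(Check via u − w = 2F/√(2b): u − w = -1.930555, 2F/√(2b) = -1.930554.)

b = 9.83 N·s/m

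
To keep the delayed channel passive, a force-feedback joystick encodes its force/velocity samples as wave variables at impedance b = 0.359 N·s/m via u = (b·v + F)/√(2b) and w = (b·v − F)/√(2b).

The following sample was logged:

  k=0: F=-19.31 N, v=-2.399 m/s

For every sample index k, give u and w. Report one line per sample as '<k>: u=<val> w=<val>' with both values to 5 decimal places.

0: u=-23.80512 w=21.77233

k=0: b·v=0.359×(-2.399)=-0.86124; √(2b)=0.84735; u=(-0.86124+(-19.31))/0.84735=-23.80512, w=(-0.86124−(-19.31))/0.84735=21.77233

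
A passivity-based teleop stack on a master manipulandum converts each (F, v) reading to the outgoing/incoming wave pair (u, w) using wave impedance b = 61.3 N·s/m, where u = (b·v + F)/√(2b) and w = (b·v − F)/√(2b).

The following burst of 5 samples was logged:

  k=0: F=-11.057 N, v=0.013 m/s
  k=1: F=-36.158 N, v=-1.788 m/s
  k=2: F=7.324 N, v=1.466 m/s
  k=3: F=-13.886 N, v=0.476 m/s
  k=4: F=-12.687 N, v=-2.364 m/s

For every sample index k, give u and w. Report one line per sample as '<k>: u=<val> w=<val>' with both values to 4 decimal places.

k=0: b·v=61.3×0.013=0.7969; √(2b)=11.0725; u=(0.7969+(-11.057))/11.0725=-0.9266, w=(0.7969−(-11.057))/11.0725=1.0706
k=1: b·v=61.3×(-1.788)=-109.6044; √(2b)=11.0725; u=(-109.6044+(-36.158))/11.0725=-13.1644, w=(-109.6044−(-36.158))/11.0725=-6.6332
k=2: b·v=61.3×1.466=89.8658; √(2b)=11.0725; u=(89.8658+7.324)/11.0725=8.7776, w=(89.8658−7.324)/11.0725=7.4547
k=3: b·v=61.3×0.476=29.1788; √(2b)=11.0725; u=(29.1788+(-13.886))/11.0725=1.3812, w=(29.1788−(-13.886))/11.0725=3.8894
k=4: b·v=61.3×(-2.364)=-144.9132; √(2b)=11.0725; u=(-144.9132+(-12.687))/11.0725=-14.2335, w=(-144.9132−(-12.687))/11.0725=-11.9419

0: u=-0.9266 w=1.0706
1: u=-13.1644 w=-6.6332
2: u=8.7776 w=7.4547
3: u=1.3812 w=3.8894
4: u=-14.2335 w=-11.9419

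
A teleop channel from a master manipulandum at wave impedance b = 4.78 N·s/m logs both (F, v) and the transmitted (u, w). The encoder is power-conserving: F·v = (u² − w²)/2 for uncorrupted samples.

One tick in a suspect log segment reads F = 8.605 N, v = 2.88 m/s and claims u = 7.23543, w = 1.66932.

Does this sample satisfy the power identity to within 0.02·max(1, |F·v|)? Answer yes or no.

F·v = 8.605×2.88 = 24.7824 W.
(u² − w²)/2 = (52.3514 − 2.7866)/2 = 24.7824 W.
|Δ| = 0.0000;  2% of max(1, |F·v|) = 0.4956.

yes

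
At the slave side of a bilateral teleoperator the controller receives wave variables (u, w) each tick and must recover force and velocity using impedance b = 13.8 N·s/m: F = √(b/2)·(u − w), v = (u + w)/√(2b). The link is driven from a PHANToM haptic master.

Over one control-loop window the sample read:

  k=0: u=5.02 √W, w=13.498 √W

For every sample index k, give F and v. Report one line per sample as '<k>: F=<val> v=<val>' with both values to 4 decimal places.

0: F=-22.2699 v=3.5248

k=0: u−w=-8.4780, u+w=18.5180; √(b/2)=2.6268, √(2b)=5.2536; F=2.6268×(-8.478)=-22.2699, v=18.5180/5.2536=3.5248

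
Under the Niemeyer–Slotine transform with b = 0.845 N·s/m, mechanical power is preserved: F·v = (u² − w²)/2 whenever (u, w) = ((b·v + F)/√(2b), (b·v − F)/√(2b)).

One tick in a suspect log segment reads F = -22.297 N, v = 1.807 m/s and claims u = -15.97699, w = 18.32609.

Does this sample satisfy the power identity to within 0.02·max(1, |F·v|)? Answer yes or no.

yes

F·v = (-22.297)×1.807 = -40.29068 W.
(u² − w²)/2 = (255.26421 − 335.84557)/2 = -40.29068 W.
|Δ| = 0.00000;  2% of max(1, |F·v|) = 0.80581.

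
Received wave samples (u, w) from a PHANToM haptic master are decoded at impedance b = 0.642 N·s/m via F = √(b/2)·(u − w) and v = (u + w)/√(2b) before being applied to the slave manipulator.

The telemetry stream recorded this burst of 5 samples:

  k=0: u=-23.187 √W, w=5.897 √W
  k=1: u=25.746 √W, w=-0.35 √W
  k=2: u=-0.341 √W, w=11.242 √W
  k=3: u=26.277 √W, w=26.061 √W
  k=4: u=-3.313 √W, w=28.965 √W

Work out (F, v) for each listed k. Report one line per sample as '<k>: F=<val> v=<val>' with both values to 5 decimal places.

0: F=-16.47808 v=-15.25852
1: F=14.78517 v=22.41211
2: F=-6.56256 v=9.62019
3: F=0.12238 v=46.18858
4: F=-18.28770 v=22.63803

k=0: u−w=-29.08400, u+w=-17.29000; √(b/2)=0.56657, √(2b)=1.13314; F=0.56657×(-29.084)=-16.47808, v=-17.29000/1.13314=-15.25852
k=1: u−w=26.09600, u+w=25.39600; √(b/2)=0.56657, √(2b)=1.13314; F=0.56657×26.096=14.78517, v=25.39600/1.13314=22.41211
k=2: u−w=-11.58300, u+w=10.90100; √(b/2)=0.56657, √(2b)=1.13314; F=0.56657×(-11.583)=-6.56256, v=10.90100/1.13314=9.62019
k=3: u−w=0.21600, u+w=52.33800; √(b/2)=0.56657, √(2b)=1.13314; F=0.56657×0.216=0.12238, v=52.33800/1.13314=46.18858
k=4: u−w=-32.27800, u+w=25.65200; √(b/2)=0.56657, √(2b)=1.13314; F=0.56657×(-32.278)=-18.28770, v=25.65200/1.13314=22.63803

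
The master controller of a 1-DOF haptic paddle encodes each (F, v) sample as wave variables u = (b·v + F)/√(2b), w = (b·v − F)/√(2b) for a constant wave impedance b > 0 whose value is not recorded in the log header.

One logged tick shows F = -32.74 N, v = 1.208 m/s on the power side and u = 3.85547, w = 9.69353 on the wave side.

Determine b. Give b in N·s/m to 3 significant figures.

b = 62.9 N·s/m

u + w = 13.54900;  u + w = √(2b)·v, so √(2b) = 13.54900/1.208 = 11.21606.
b = (√(2b))²/2 = 125.79999/2 = 62.90000.
(Check via u − w = 2F/√(2b): u − w = -5.83806, 2F/√(2b) = -5.83806.)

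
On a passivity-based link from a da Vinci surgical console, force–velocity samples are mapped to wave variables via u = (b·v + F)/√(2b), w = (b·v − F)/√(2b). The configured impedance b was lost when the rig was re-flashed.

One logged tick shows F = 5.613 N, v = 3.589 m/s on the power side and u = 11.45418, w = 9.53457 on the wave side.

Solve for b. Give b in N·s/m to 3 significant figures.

u + w = 20.9887;  u + w = √(2b)·v, so √(2b) = 20.9887/3.589 = 5.8481.
b = (√(2b))²/2 = 34.2000/2 = 17.1000.
(Check via u − w = 2F/√(2b): u − w = 1.9196, 2F/√(2b) = 1.9196.)

b = 17.1 N·s/m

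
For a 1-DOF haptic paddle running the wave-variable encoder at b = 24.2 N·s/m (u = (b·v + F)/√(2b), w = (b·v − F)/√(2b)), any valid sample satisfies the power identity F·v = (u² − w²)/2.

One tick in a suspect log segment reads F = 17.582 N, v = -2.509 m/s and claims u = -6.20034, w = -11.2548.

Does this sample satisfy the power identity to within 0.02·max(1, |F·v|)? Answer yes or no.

yes

F·v = 17.582×(-2.509) = -44.11324 W.
(u² − w²)/2 = (38.44422 − 126.67052)/2 = -44.11315 W.
|Δ| = 0.00008;  2% of max(1, |F·v|) = 0.88226.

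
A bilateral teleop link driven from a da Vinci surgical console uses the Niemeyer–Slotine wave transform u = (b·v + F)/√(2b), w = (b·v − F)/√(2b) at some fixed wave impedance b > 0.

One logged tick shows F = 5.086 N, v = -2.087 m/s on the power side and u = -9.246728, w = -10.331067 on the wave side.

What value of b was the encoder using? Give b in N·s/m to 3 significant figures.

u + w = -19.577795;  u + w = √(2b)·v, so √(2b) = -19.577795/(-2.087) = 9.380831.
b = (√(2b))²/2 = 87.999997/2 = 43.999998.
(Check via u − w = 2F/√(2b): u − w = 1.084339, 2F/√(2b) = 1.084339.)

b = 44 N·s/m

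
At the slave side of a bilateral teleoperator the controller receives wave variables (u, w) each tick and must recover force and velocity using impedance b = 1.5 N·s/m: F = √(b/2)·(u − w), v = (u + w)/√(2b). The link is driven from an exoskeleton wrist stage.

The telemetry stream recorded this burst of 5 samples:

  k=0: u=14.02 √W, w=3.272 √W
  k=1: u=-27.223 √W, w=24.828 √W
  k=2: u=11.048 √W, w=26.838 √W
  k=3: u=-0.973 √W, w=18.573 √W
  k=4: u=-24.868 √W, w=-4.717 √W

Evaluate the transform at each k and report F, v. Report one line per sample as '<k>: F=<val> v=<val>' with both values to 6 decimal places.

0: F=9.308041 v=9.983541
1: F=-45.077488 v=-1.382754
2: F=-13.674541 v=21.873492
3: F=-16.927333 v=10.161365
4: F=-17.451278 v=-17.080908

k=0: u−w=10.748000, u+w=17.292000; √(b/2)=0.866025, √(2b)=1.732051; F=0.866025×10.748=9.308041, v=17.292000/1.732051=9.983541
k=1: u−w=-52.051000, u+w=-2.395000; √(b/2)=0.866025, √(2b)=1.732051; F=0.866025×(-52.051)=-45.077488, v=-2.395000/1.732051=-1.382754
k=2: u−w=-15.790000, u+w=37.886000; √(b/2)=0.866025, √(2b)=1.732051; F=0.866025×(-15.79)=-13.674541, v=37.886000/1.732051=21.873492
k=3: u−w=-19.546000, u+w=17.600000; √(b/2)=0.866025, √(2b)=1.732051; F=0.866025×(-19.546)=-16.927333, v=17.600000/1.732051=10.161365
k=4: u−w=-20.151000, u+w=-29.585000; √(b/2)=0.866025, √(2b)=1.732051; F=0.866025×(-20.151)=-17.451278, v=-29.585000/1.732051=-17.080908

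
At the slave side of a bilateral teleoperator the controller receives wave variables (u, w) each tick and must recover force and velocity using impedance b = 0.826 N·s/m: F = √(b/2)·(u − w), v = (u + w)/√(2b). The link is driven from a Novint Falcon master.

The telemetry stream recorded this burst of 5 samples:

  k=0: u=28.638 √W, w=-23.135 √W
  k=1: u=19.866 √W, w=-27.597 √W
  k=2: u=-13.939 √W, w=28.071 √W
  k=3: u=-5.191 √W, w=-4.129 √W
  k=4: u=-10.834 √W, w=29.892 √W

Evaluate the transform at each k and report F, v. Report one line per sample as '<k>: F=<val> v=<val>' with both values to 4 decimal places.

0: F=33.2720 v=4.2815
1: F=30.5021 v=-6.0149
2: F=-26.9978 v=10.9951
3: F=-0.6825 v=-7.2512
4: F=-26.1726 v=14.8276

k=0: u−w=51.7730, u+w=5.5030; √(b/2)=0.6427, √(2b)=1.2853; F=0.6427×51.773=33.2720, v=5.5030/1.2853=4.2815
k=1: u−w=47.4630, u+w=-7.7310; √(b/2)=0.6427, √(2b)=1.2853; F=0.6427×47.463=30.5021, v=-7.7310/1.2853=-6.0149
k=2: u−w=-42.0100, u+w=14.1320; √(b/2)=0.6427, √(2b)=1.2853; F=0.6427×(-42.01)=-26.9978, v=14.1320/1.2853=10.9951
k=3: u−w=-1.0620, u+w=-9.3200; √(b/2)=0.6427, √(2b)=1.2853; F=0.6427×(-1.062)=-0.6825, v=-9.3200/1.2853=-7.2512
k=4: u−w=-40.7260, u+w=19.0580; √(b/2)=0.6427, √(2b)=1.2853; F=0.6427×(-40.726)=-26.1726, v=19.0580/1.2853=14.8276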